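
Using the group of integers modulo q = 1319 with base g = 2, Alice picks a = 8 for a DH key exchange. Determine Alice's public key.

Public value = 2^{8} \pmod{1319}.
2^1 ≡ 2 (mod 1319)
2^2 = (2^1)^2 ≡ 2^2 = 4 ≡ 4 (mod 1319)
2^4 = (2^2)^2 ≡ 4^2 = 16 ≡ 16 (mod 1319)
2^8 = (2^4)^2 ≡ 16^2 = 256 ≡ 256 (mod 1319)

256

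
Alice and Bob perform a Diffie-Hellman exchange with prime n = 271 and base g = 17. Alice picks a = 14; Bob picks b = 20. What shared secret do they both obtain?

156

Bob sends B = g^b mod n = 17^20 mod 271.
17^1 ≡ 17 (mod 271)
17^2 = (17^1)^2 ≡ 17^2 = 289 ≡ 18 (mod 271)
17^4 = (17^2)^2 ≡ 18^2 = 324 ≡ 53 (mod 271)
17^8 = (17^4)^2 ≡ 53^2 = 2809 ≡ 99 (mod 271)
17^16 = (17^8)^2 ≡ 99^2 = 9801 ≡ 45 (mod 271)
17^20 = 17^16 · 17^4 ≡ 45 · 53 ≡ 217 (mod 271).
So B = 217. Alice then computes K = B^a mod n = 217^14 mod 271.
217^1 ≡ 217 (mod 271)
217^2 = (217^1)^2 ≡ 217^2 = 47089 ≡ 206 (mod 271)
217^4 = (217^2)^2 ≡ 206^2 = 42436 ≡ 160 (mod 271)
217^8 = (217^4)^2 ≡ 160^2 = 25600 ≡ 126 (mod 271)
217^14 = 217^8 · 217^4 · 217^2 ≡ 126 · 160 · 206 ≡ 156 (mod 271).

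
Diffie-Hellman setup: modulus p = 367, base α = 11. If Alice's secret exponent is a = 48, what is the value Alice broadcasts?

211

Public value = 11^48 mod 367.
11^1 ≡ 11 (mod 367)
11^2 = (11^1)^2 ≡ 11^2 = 121 ≡ 121 (mod 367)
11^4 = (11^2)^2 ≡ 121^2 = 14641 ≡ 328 (mod 367)
11^8 = (11^4)^2 ≡ 328^2 = 107584 ≡ 53 (mod 367)
11^16 = (11^8)^2 ≡ 53^2 = 2809 ≡ 240 (mod 367)
11^32 = (11^16)^2 ≡ 240^2 = 57600 ≡ 348 (mod 367)
11^48 = 11^32 · 11^16 ≡ 348 · 240 ≡ 211 (mod 367).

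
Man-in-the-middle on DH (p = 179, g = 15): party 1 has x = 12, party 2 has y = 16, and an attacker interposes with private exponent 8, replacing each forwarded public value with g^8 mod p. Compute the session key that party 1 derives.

116

Party 1 receives an attacker's public value M = 15^8 mod 179 instead of the honest one.
15^1 ≡ 15 (mod 179)
15^2 = (15^1)^2 ≡ 15^2 = 225 ≡ 46 (mod 179)
15^4 = (15^2)^2 ≡ 46^2 = 2116 ≡ 147 (mod 179)
15^8 = (15^4)^2 ≡ 147^2 = 21609 ≡ 129 (mod 179)
So M = 129. Party 1 computes K = M^12 mod 179.
129^1 ≡ 129 (mod 179)
129^2 = (129^1)^2 ≡ 129^2 = 16641 ≡ 173 (mod 179)
129^4 = (129^2)^2 ≡ 173^2 = 29929 ≡ 36 (mod 179)
129^8 = (129^4)^2 ≡ 36^2 = 1296 ≡ 43 (mod 179)
129^12 = 129^8 · 129^4 ≡ 43 · 36 ≡ 116 (mod 179).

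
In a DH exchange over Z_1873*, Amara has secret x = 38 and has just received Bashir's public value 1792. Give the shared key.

Shared key K = 1792^38 mod 1873.
1792^1 ≡ 1792 (mod 1873)
1792^2 = (1792^1)^2 ≡ 1792^2 = 3211264 ≡ 942 (mod 1873)
1792^4 = (1792^2)^2 ≡ 942^2 = 887364 ≡ 1435 (mod 1873)
1792^8 = (1792^4)^2 ≡ 1435^2 = 2059225 ≡ 798 (mod 1873)
1792^16 = (1792^8)^2 ≡ 798^2 = 636804 ≡ 1857 (mod 1873)
1792^32 = (1792^16)^2 ≡ 1857^2 = 3448449 ≡ 256 (mod 1873)
1792^38 = 1792^32 · 1792^4 · 1792^2 ≡ 256 · 1435 · 942 ≡ 1386 (mod 1873).

1386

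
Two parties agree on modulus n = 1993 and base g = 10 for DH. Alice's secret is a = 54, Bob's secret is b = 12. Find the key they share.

939

Alice sends A = g^a mod n = 10^54 mod 1993.
10^1 ≡ 10 (mod 1993)
10^2 = (10^1)^2 ≡ 10^2 = 100 ≡ 100 (mod 1993)
10^4 = (10^2)^2 ≡ 100^2 = 10000 ≡ 35 (mod 1993)
10^8 = (10^4)^2 ≡ 35^2 = 1225 ≡ 1225 (mod 1993)
10^16 = (10^8)^2 ≡ 1225^2 = 1500625 ≡ 1889 (mod 1993)
10^32 = (10^16)^2 ≡ 1889^2 = 3568321 ≡ 851 (mod 1993)
10^54 = 10^32 · 10^16 · 10^4 · 10^2 ≡ 851 · 1889 · 35 · 100 ≡ 18 (mod 1993).
So A = 18. Bob then computes K = A^b mod n = 18^12 mod 1993.
18^1 ≡ 18 (mod 1993)
18^2 = (18^1)^2 ≡ 18^2 = 324 ≡ 324 (mod 1993)
18^4 = (18^2)^2 ≡ 324^2 = 104976 ≡ 1340 (mod 1993)
18^8 = (18^4)^2 ≡ 1340^2 = 1795600 ≡ 1900 (mod 1993)
18^12 = 18^8 · 18^4 ≡ 1900 · 1340 ≡ 939 (mod 1993).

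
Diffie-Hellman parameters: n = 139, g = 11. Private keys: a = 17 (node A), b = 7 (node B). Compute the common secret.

Node A sends A = g^a mod n = 11^17 mod 139.
11^1 ≡ 11 (mod 139)
11^2 = (11^1)^2 ≡ 11^2 = 121 ≡ 121 (mod 139)
11^4 = (11^2)^2 ≡ 121^2 = 14641 ≡ 46 (mod 139)
11^8 = (11^4)^2 ≡ 46^2 = 2116 ≡ 31 (mod 139)
11^16 = (11^8)^2 ≡ 31^2 = 961 ≡ 127 (mod 139)
11^17 = 11^16 · 11^1 ≡ 127 · 11 ≡ 7 (mod 139).
So A = 7. Node B then computes K = A^b mod n = 7^7 mod 139.
7^1 ≡ 7 (mod 139)
7^2 = (7^1)^2 ≡ 7^2 = 49 ≡ 49 (mod 139)
7^4 = (7^2)^2 ≡ 49^2 = 2401 ≡ 38 (mod 139)
7^7 = 7^4 · 7^2 · 7^1 ≡ 38 · 49 · 7 ≡ 107 (mod 139).

107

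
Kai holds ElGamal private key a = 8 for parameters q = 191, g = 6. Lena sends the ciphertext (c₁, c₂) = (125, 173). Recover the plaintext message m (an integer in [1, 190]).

Shared mask s = c₁^a mod q = 125^8 mod 191.
125^1 ≡ 125 (mod 191)
125^2 = (125^1)^2 ≡ 125^2 = 15625 ≡ 154 (mod 191)
125^4 = (125^2)^2 ≡ 154^2 = 23716 ≡ 32 (mod 191)
125^8 = (125^4)^2 ≡ 32^2 = 1024 ≡ 69 (mod 191)
So s = 69; s⁻¹ ≡ 36 (mod 191).
m = c₂ · s⁻¹ mod 191 = 173 · 36 mod 191 = 116.

116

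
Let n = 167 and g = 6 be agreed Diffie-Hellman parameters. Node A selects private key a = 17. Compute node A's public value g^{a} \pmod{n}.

Public value = 6^{17} \pmod{167}.
6^1 ≡ 6 (mod 167)
6^2 = (6^1)^2 ≡ 6^2 = 36 ≡ 36 (mod 167)
6^4 = (6^2)^2 ≡ 36^2 = 1296 ≡ 127 (mod 167)
6^8 = (6^4)^2 ≡ 127^2 = 16129 ≡ 97 (mod 167)
6^16 = (6^8)^2 ≡ 97^2 = 9409 ≡ 57 (mod 167)
6^17 = 6^16 · 6^1 ≡ 57 · 6 ≡ 8 (mod 167).

8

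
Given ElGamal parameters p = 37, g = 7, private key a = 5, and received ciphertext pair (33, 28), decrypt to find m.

Shared mask s = c₁^a mod p = 33^5 mod 37.
33^1 ≡ 33 (mod 37)
33^2 = (33^1)^2 ≡ 33^2 = 1089 ≡ 16 (mod 37)
33^4 = (33^2)^2 ≡ 16^2 = 256 ≡ 34 (mod 37)
33^5 = 33^4 · 33^1 ≡ 34 · 33 ≡ 12 (mod 37).
So s = 12; s⁻¹ ≡ 34 (mod 37).
m = c₂ · s⁻¹ mod 37 = 28 · 34 mod 37 = 27.

27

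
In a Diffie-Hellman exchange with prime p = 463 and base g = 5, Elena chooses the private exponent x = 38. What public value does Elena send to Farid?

289

Public value = 5^38 mod 463.
5^1 ≡ 5 (mod 463)
5^2 = (5^1)^2 ≡ 5^2 = 25 ≡ 25 (mod 463)
5^4 = (5^2)^2 ≡ 25^2 = 625 ≡ 162 (mod 463)
5^8 = (5^4)^2 ≡ 162^2 = 26244 ≡ 316 (mod 463)
5^16 = (5^8)^2 ≡ 316^2 = 99856 ≡ 311 (mod 463)
5^32 = (5^16)^2 ≡ 311^2 = 96721 ≡ 417 (mod 463)
5^38 = 5^32 · 5^4 · 5^2 ≡ 417 · 162 · 25 ≡ 289 (mod 463).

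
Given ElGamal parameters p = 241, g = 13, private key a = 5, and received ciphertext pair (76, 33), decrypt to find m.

61

Shared mask s = c₁^a mod p = 76^5 mod 241.
76^1 ≡ 76 (mod 241)
76^2 = (76^1)^2 ≡ 76^2 = 5776 ≡ 233 (mod 241)
76^4 = (76^2)^2 ≡ 233^2 = 54289 ≡ 64 (mod 241)
76^5 = 76^4 · 76^1 ≡ 64 · 76 ≡ 44 (mod 241).
So s = 44; s⁻¹ ≡ 126 (mod 241).
m = c₂ · s⁻¹ mod 241 = 33 · 126 mod 241 = 61.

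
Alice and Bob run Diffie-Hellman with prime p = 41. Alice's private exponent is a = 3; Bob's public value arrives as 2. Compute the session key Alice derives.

Shared key K = 2^3 mod 41.
2^1 ≡ 2 (mod 41)
2^2 = (2^1)^2 ≡ 2^2 = 4 ≡ 4 (mod 41)
2^3 = 2^2 · 2^1 ≡ 4 · 2 ≡ 8 (mod 41).

8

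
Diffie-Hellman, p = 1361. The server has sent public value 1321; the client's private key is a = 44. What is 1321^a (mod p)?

142

Shared key K = 1321^44 mod 1361.
1321^1 ≡ 1321 (mod 1361)
1321^2 = (1321^1)^2 ≡ 1321^2 = 1745041 ≡ 239 (mod 1361)
1321^4 = (1321^2)^2 ≡ 239^2 = 57121 ≡ 1320 (mod 1361)
1321^8 = (1321^4)^2 ≡ 1320^2 = 1742400 ≡ 320 (mod 1361)
1321^16 = (1321^8)^2 ≡ 320^2 = 102400 ≡ 325 (mod 1361)
1321^32 = (1321^16)^2 ≡ 325^2 = 105625 ≡ 828 (mod 1361)
1321^44 = 1321^32 · 1321^8 · 1321^4 ≡ 828 · 320 · 1320 ≡ 142 (mod 1361).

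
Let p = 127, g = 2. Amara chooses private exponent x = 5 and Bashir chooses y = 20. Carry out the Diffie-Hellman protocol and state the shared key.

Amara sends A = g^x mod p = 2^5 mod 127.
2^1 ≡ 2 (mod 127)
2^2 = (2^1)^2 ≡ 2^2 = 4 ≡ 4 (mod 127)
2^4 = (2^2)^2 ≡ 4^2 = 16 ≡ 16 (mod 127)
2^5 = 2^4 · 2^1 ≡ 16 · 2 ≡ 32 (mod 127).
So A = 32. Bashir then computes K = A^y mod p = 32^20 mod 127.
32^1 ≡ 32 (mod 127)
32^2 = (32^1)^2 ≡ 32^2 = 1024 ≡ 8 (mod 127)
32^4 = (32^2)^2 ≡ 8^2 = 64 ≡ 64 (mod 127)
32^8 = (32^4)^2 ≡ 64^2 = 4096 ≡ 32 (mod 127)
32^16 = (32^8)^2 ≡ 32^2 = 1024 ≡ 8 (mod 127)
32^20 = 32^16 · 32^4 ≡ 8 · 64 ≡ 4 (mod 127).

4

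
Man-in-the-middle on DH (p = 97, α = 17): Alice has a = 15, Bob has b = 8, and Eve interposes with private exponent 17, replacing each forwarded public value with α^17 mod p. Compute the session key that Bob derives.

6

Bob receives Eve's public value M = 17^17 mod 97 instead of the honest one.
17^1 ≡ 17 (mod 97)
17^2 = (17^1)^2 ≡ 17^2 = 289 ≡ 95 (mod 97)
17^4 = (17^2)^2 ≡ 95^2 = 9025 ≡ 4 (mod 97)
17^8 = (17^4)^2 ≡ 4^2 = 16 ≡ 16 (mod 97)
17^16 = (17^8)^2 ≡ 16^2 = 256 ≡ 62 (mod 97)
17^17 = 17^16 · 17^1 ≡ 62 · 17 ≡ 84 (mod 97).
So M = 84. Bob computes K = M^8 mod 97.
84^1 ≡ 84 (mod 97)
84^2 = (84^1)^2 ≡ 84^2 = 7056 ≡ 72 (mod 97)
84^4 = (84^2)^2 ≡ 72^2 = 5184 ≡ 43 (mod 97)
84^8 = (84^4)^2 ≡ 43^2 = 1849 ≡ 6 (mod 97)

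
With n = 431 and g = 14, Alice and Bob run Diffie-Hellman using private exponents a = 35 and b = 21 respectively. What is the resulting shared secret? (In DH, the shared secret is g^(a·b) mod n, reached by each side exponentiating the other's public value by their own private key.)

188

Bob sends B = g^b mod n = 14^21 mod 431.
14^1 ≡ 14 (mod 431)
14^2 = (14^1)^2 ≡ 14^2 = 196 ≡ 196 (mod 431)
14^4 = (14^2)^2 ≡ 196^2 = 38416 ≡ 57 (mod 431)
14^8 = (14^4)^2 ≡ 57^2 = 3249 ≡ 232 (mod 431)
14^16 = (14^8)^2 ≡ 232^2 = 53824 ≡ 380 (mod 431)
14^21 = 14^16 · 14^4 · 14^1 ≡ 380 · 57 · 14 ≡ 247 (mod 431).
So B = 247. Alice then computes K = B^a mod n = 247^35 mod 431.
247^1 ≡ 247 (mod 431)
247^2 = (247^1)^2 ≡ 247^2 = 61009 ≡ 238 (mod 431)
247^4 = (247^2)^2 ≡ 238^2 = 56644 ≡ 183 (mod 431)
247^8 = (247^4)^2 ≡ 183^2 = 33489 ≡ 302 (mod 431)
247^16 = (247^8)^2 ≡ 302^2 = 91204 ≡ 263 (mod 431)
247^32 = (247^16)^2 ≡ 263^2 = 69169 ≡ 209 (mod 431)
247^35 = 247^32 · 247^2 · 247^1 ≡ 209 · 238 · 247 ≡ 188 (mod 431).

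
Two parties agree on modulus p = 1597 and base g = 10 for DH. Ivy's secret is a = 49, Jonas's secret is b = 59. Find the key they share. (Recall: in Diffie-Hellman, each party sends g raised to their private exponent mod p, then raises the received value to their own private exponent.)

Ivy sends A = g^a mod p = 10^49 mod 1597.
10^1 ≡ 10 (mod 1597)
10^2 = (10^1)^2 ≡ 10^2 = 100 ≡ 100 (mod 1597)
10^4 = (10^2)^2 ≡ 100^2 = 10000 ≡ 418 (mod 1597)
10^8 = (10^4)^2 ≡ 418^2 = 174724 ≡ 651 (mod 1597)
10^16 = (10^8)^2 ≡ 651^2 = 423801 ≡ 596 (mod 1597)
10^32 = (10^16)^2 ≡ 596^2 = 355216 ≡ 682 (mod 1597)
10^49 = 10^32 · 10^16 · 10^1 ≡ 682 · 596 · 10 ≡ 355 (mod 1597).
So A = 355. Jonas then computes K = A^b mod p = 355^59 mod 1597.
355^1 ≡ 355 (mod 1597)
355^2 = (355^1)^2 ≡ 355^2 = 126025 ≡ 1459 (mod 1597)
355^4 = (355^2)^2 ≡ 1459^2 = 2128681 ≡ 1477 (mod 1597)
355^8 = (355^4)^2 ≡ 1477^2 = 2181529 ≡ 27 (mod 1597)
355^16 = (355^8)^2 ≡ 27^2 = 729 ≡ 729 (mod 1597)
355^32 = (355^16)^2 ≡ 729^2 = 531441 ≡ 1237 (mod 1597)
355^59 = 355^32 · 355^16 · 355^8 · 355^2 · 355^1 ≡ 1237 · 729 · 27 · 1459 · 355 ≡ 1459 (mod 1597).

1459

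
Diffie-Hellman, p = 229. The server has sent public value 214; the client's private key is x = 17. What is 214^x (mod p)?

57

Shared key K = 214^17 mod 229.
214^1 ≡ 214 (mod 229)
214^2 = (214^1)^2 ≡ 214^2 = 45796 ≡ 225 (mod 229)
214^4 = (214^2)^2 ≡ 225^2 = 50625 ≡ 16 (mod 229)
214^8 = (214^4)^2 ≡ 16^2 = 256 ≡ 27 (mod 229)
214^16 = (214^8)^2 ≡ 27^2 = 729 ≡ 42 (mod 229)
214^17 = 214^16 · 214^1 ≡ 42 · 214 ≡ 57 (mod 229).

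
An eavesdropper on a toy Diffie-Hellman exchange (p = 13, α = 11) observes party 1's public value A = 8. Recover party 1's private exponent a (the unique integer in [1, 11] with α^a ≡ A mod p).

9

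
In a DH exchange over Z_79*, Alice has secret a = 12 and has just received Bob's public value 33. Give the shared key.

Shared key K = 33^12 mod 79.
33^1 ≡ 33 (mod 79)
33^2 = (33^1)^2 ≡ 33^2 = 1089 ≡ 62 (mod 79)
33^4 = (33^2)^2 ≡ 62^2 = 3844 ≡ 52 (mod 79)
33^8 = (33^4)^2 ≡ 52^2 = 2704 ≡ 18 (mod 79)
33^12 = 33^8 · 33^4 ≡ 18 · 52 ≡ 67 (mod 79).

67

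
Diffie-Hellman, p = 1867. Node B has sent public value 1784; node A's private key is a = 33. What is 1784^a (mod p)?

764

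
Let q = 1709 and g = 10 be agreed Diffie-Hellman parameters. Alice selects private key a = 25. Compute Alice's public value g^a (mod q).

607

Public value = 10^25 (mod 1709).
10^1 ≡ 10 (mod 1709)
10^2 = (10^1)^2 ≡ 10^2 = 100 ≡ 100 (mod 1709)
10^4 = (10^2)^2 ≡ 100^2 = 10000 ≡ 1455 (mod 1709)
10^8 = (10^4)^2 ≡ 1455^2 = 2117025 ≡ 1283 (mod 1709)
10^16 = (10^8)^2 ≡ 1283^2 = 1646089 ≡ 322 (mod 1709)
10^25 = 10^16 · 10^8 · 10^1 ≡ 322 · 1283 · 10 ≡ 607 (mod 1709).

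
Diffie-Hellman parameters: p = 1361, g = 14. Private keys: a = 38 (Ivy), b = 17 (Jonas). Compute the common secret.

672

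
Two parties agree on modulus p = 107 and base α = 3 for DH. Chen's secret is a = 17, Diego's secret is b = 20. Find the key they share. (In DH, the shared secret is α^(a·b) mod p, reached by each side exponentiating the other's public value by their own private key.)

99

Diego sends B = α^b mod p = 3^20 mod 107.
3^1 ≡ 3 (mod 107)
3^2 = (3^1)^2 ≡ 3^2 = 9 ≡ 9 (mod 107)
3^4 = (3^2)^2 ≡ 9^2 = 81 ≡ 81 (mod 107)
3^8 = (3^4)^2 ≡ 81^2 = 6561 ≡ 34 (mod 107)
3^16 = (3^8)^2 ≡ 34^2 = 1156 ≡ 86 (mod 107)
3^20 = 3^16 · 3^4 ≡ 86 · 81 ≡ 11 (mod 107).
So B = 11. Chen then computes K = B^a mod p = 11^17 mod 107.
11^1 ≡ 11 (mod 107)
11^2 = (11^1)^2 ≡ 11^2 = 121 ≡ 14 (mod 107)
11^4 = (11^2)^2 ≡ 14^2 = 196 ≡ 89 (mod 107)
11^8 = (11^4)^2 ≡ 89^2 = 7921 ≡ 3 (mod 107)
11^16 = (11^8)^2 ≡ 3^2 = 9 ≡ 9 (mod 107)
11^17 = 11^16 · 11^1 ≡ 9 · 11 ≡ 99 (mod 107).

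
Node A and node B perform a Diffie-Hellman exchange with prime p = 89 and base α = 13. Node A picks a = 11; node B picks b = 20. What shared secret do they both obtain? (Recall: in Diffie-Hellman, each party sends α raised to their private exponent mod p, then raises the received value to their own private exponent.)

Node A sends A = α^a mod p = 13^11 mod 89.
13^1 ≡ 13 (mod 89)
13^2 = (13^1)^2 ≡ 13^2 = 169 ≡ 80 (mod 89)
13^4 = (13^2)^2 ≡ 80^2 = 6400 ≡ 81 (mod 89)
13^8 = (13^4)^2 ≡ 81^2 = 6561 ≡ 64 (mod 89)
13^11 = 13^8 · 13^2 · 13^1 ≡ 64 · 80 · 13 ≡ 77 (mod 89).
So A = 77. Node B then computes K = A^b mod p = 77^20 mod 89.
77^1 ≡ 77 (mod 89)
77^2 = (77^1)^2 ≡ 77^2 = 5929 ≡ 55 (mod 89)
77^4 = (77^2)^2 ≡ 55^2 = 3025 ≡ 88 (mod 89)
77^8 = (77^4)^2 ≡ 88^2 = 7744 ≡ 1 (mod 89)
77^16 = (77^8)^2 ≡ 1^2 = 1 ≡ 1 (mod 89)
77^20 = 77^16 · 77^4 ≡ 1 · 88 ≡ 88 (mod 89).

88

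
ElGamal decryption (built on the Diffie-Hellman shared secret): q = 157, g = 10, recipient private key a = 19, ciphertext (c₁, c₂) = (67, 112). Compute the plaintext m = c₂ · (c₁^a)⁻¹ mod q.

Shared mask s = c₁^a mod q = 67^19 mod 157.
67^1 ≡ 67 (mod 157)
67^2 = (67^1)^2 ≡ 67^2 = 4489 ≡ 93 (mod 157)
67^4 = (67^2)^2 ≡ 93^2 = 8649 ≡ 14 (mod 157)
67^8 = (67^4)^2 ≡ 14^2 = 196 ≡ 39 (mod 157)
67^16 = (67^8)^2 ≡ 39^2 = 1521 ≡ 108 (mod 157)
67^19 = 67^16 · 67^2 · 67^1 ≡ 108 · 93 · 67 ≡ 46 (mod 157).
So s = 46; s⁻¹ ≡ 99 (mod 157).
m = c₂ · s⁻¹ mod 157 = 112 · 99 mod 157 = 98.

98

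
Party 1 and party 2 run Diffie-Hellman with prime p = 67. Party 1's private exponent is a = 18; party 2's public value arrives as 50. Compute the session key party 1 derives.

Shared key K = 50^18 mod 67.
50^1 ≡ 50 (mod 67)
50^2 = (50^1)^2 ≡ 50^2 = 2500 ≡ 21 (mod 67)
50^4 = (50^2)^2 ≡ 21^2 = 441 ≡ 39 (mod 67)
50^8 = (50^4)^2 ≡ 39^2 = 1521 ≡ 47 (mod 67)
50^16 = (50^8)^2 ≡ 47^2 = 2209 ≡ 65 (mod 67)
50^18 = 50^16 · 50^2 ≡ 65 · 21 ≡ 25 (mod 67).

25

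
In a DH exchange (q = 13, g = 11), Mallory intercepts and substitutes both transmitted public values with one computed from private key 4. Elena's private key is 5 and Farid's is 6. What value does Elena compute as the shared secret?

Elena receives Mallory's public value M = 11^4 mod 13 instead of the honest one.
11^1 ≡ 11 (mod 13)
11^2 = (11^1)^2 ≡ 11^2 = 121 ≡ 4 (mod 13)
11^4 = (11^2)^2 ≡ 4^2 = 16 ≡ 3 (mod 13)
So M = 3. Elena computes K = M^5 mod 13.
3^1 ≡ 3 (mod 13)
3^2 = (3^1)^2 ≡ 3^2 = 9 ≡ 9 (mod 13)
3^4 = (3^2)^2 ≡ 9^2 = 81 ≡ 3 (mod 13)
3^5 = 3^4 · 3^1 ≡ 3 · 3 ≡ 9 (mod 13).

9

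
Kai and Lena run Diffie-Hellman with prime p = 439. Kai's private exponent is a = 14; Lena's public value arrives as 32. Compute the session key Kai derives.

55

Shared key K = 32^14 mod 439.
32^1 ≡ 32 (mod 439)
32^2 = (32^1)^2 ≡ 32^2 = 1024 ≡ 146 (mod 439)
32^4 = (32^2)^2 ≡ 146^2 = 21316 ≡ 244 (mod 439)
32^8 = (32^4)^2 ≡ 244^2 = 59536 ≡ 271 (mod 439)
32^14 = 32^8 · 32^4 · 32^2 ≡ 271 · 244 · 146 ≡ 55 (mod 439).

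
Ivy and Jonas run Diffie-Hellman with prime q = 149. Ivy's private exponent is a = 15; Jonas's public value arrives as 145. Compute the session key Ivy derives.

Shared key K = 145^15 mod 149.
145^1 ≡ 145 (mod 149)
145^2 = (145^1)^2 ≡ 145^2 = 21025 ≡ 16 (mod 149)
145^4 = (145^2)^2 ≡ 16^2 = 256 ≡ 107 (mod 149)
145^8 = (145^4)^2 ≡ 107^2 = 11449 ≡ 125 (mod 149)
145^15 = 145^8 · 145^4 · 145^2 · 145^1 ≡ 125 · 107 · 16 · 145 ≡ 5 (mod 149).

5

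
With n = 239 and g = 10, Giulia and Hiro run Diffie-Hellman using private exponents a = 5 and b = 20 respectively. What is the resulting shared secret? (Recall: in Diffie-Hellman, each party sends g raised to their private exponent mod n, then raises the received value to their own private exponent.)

100

Hiro sends B = g^b mod n = 10^20 mod 239.
10^1 ≡ 10 (mod 239)
10^2 = (10^1)^2 ≡ 10^2 = 100 ≡ 100 (mod 239)
10^4 = (10^2)^2 ≡ 100^2 = 10000 ≡ 201 (mod 239)
10^8 = (10^4)^2 ≡ 201^2 = 40401 ≡ 10 (mod 239)
10^16 = (10^8)^2 ≡ 10^2 = 100 ≡ 100 (mod 239)
10^20 = 10^16 · 10^4 ≡ 100 · 201 ≡ 24 (mod 239).
So B = 24. Giulia then computes K = B^a mod n = 24^5 mod 239.
24^1 ≡ 24 (mod 239)
24^2 = (24^1)^2 ≡ 24^2 = 576 ≡ 98 (mod 239)
24^4 = (24^2)^2 ≡ 98^2 = 9604 ≡ 44 (mod 239)
24^5 = 24^4 · 24^1 ≡ 44 · 24 ≡ 100 (mod 239).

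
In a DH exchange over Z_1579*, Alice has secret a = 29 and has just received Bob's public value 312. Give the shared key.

1348

Shared key K = 312^29 mod 1579.
312^1 ≡ 312 (mod 1579)
312^2 = (312^1)^2 ≡ 312^2 = 97344 ≡ 1025 (mod 1579)
312^4 = (312^2)^2 ≡ 1025^2 = 1050625 ≡ 590 (mod 1579)
312^8 = (312^4)^2 ≡ 590^2 = 348100 ≡ 720 (mod 1579)
312^16 = (312^8)^2 ≡ 720^2 = 518400 ≡ 488 (mod 1579)
312^29 = 312^16 · 312^8 · 312^4 · 312^1 ≡ 488 · 720 · 590 · 312 ≡ 1348 (mod 1579).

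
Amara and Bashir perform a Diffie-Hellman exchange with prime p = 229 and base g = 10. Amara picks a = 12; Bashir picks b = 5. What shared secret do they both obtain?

57

Bashir sends B = g^b mod p = 10^5 mod 229.
10^1 ≡ 10 (mod 229)
10^2 = (10^1)^2 ≡ 10^2 = 100 ≡ 100 (mod 229)
10^4 = (10^2)^2 ≡ 100^2 = 10000 ≡ 153 (mod 229)
10^5 = 10^4 · 10^1 ≡ 153 · 10 ≡ 156 (mod 229).
So B = 156. Amara then computes K = B^a mod p = 156^12 mod 229.
156^1 ≡ 156 (mod 229)
156^2 = (156^1)^2 ≡ 156^2 = 24336 ≡ 62 (mod 229)
156^4 = (156^2)^2 ≡ 62^2 = 3844 ≡ 180 (mod 229)
156^8 = (156^4)^2 ≡ 180^2 = 32400 ≡ 111 (mod 229)
156^12 = 156^8 · 156^4 ≡ 111 · 180 ≡ 57 (mod 229).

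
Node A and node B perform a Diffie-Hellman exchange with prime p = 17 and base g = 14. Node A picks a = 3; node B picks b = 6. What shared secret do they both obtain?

9

Node B sends B = g^b mod p = 14^6 mod 17.
14^1 ≡ 14 (mod 17)
14^2 = (14^1)^2 ≡ 14^2 = 196 ≡ 9 (mod 17)
14^4 = (14^2)^2 ≡ 9^2 = 81 ≡ 13 (mod 17)
14^6 = 14^4 · 14^2 ≡ 13 · 9 ≡ 15 (mod 17).
So B = 15. Node A then computes K = B^a mod p = 15^3 mod 17.
15^1 ≡ 15 (mod 17)
15^2 = (15^1)^2 ≡ 15^2 = 225 ≡ 4 (mod 17)
15^3 = 15^2 · 15^1 ≡ 4 · 15 ≡ 9 (mod 17).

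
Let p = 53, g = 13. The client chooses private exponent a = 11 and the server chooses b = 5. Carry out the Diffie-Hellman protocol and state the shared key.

The client sends A = g^a mod p = 13^11 mod 53.
13^1 ≡ 13 (mod 53)
13^2 = (13^1)^2 ≡ 13^2 = 169 ≡ 10 (mod 53)
13^4 = (13^2)^2 ≡ 10^2 = 100 ≡ 47 (mod 53)
13^8 = (13^4)^2 ≡ 47^2 = 2209 ≡ 36 (mod 53)
13^11 = 13^8 · 13^2 · 13^1 ≡ 36 · 10 · 13 ≡ 16 (mod 53).
So A = 16. The server then computes K = A^b mod p = 16^5 mod 53.
16^1 ≡ 16 (mod 53)
16^2 = (16^1)^2 ≡ 16^2 = 256 ≡ 44 (mod 53)
16^4 = (16^2)^2 ≡ 44^2 = 1936 ≡ 28 (mod 53)
16^5 = 16^4 · 16^1 ≡ 28 · 16 ≡ 24 (mod 53).

24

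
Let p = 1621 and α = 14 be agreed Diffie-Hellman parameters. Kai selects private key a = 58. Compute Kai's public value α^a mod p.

Public value = 14^58 mod 1621.
14^1 ≡ 14 (mod 1621)
14^2 = (14^1)^2 ≡ 14^2 = 196 ≡ 196 (mod 1621)
14^4 = (14^2)^2 ≡ 196^2 = 38416 ≡ 1133 (mod 1621)
14^8 = (14^4)^2 ≡ 1133^2 = 1283689 ≡ 1478 (mod 1621)
14^16 = (14^8)^2 ≡ 1478^2 = 2184484 ≡ 997 (mod 1621)
14^32 = (14^16)^2 ≡ 997^2 = 994009 ≡ 336 (mod 1621)
14^58 = 14^32 · 14^16 · 14^8 · 14^2 ≡ 336 · 997 · 1478 · 196 ≡ 424 (mod 1621).

424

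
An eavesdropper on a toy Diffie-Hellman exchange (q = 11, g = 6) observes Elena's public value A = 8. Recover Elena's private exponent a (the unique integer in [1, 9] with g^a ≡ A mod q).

Try successive powers of 6 modulo 11:
6^1 ≡ 6
6^2 ≡ 3
6^3 ≡ 7
6^4 ≡ 9
6^5 ≡ 10
6^6 ≡ 5
6^7 ≡ 8
Found: a = 7.

7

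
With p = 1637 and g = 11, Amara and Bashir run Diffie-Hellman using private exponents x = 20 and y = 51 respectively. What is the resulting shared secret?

1506

Bashir sends B = g^y mod p = 11^51 mod 1637.
11^1 ≡ 11 (mod 1637)
11^2 = (11^1)^2 ≡ 11^2 = 121 ≡ 121 (mod 1637)
11^4 = (11^2)^2 ≡ 121^2 = 14641 ≡ 1545 (mod 1637)
11^8 = (11^4)^2 ≡ 1545^2 = 2387025 ≡ 279 (mod 1637)
11^16 = (11^8)^2 ≡ 279^2 = 77841 ≡ 902 (mod 1637)
11^32 = (11^16)^2 ≡ 902^2 = 813604 ≡ 15 (mod 1637)
11^51 = 11^32 · 11^16 · 11^2 · 11^1 ≡ 15 · 902 · 121 · 11 ≡ 1430 (mod 1637).
So B = 1430. Amara then computes K = B^x mod p = 1430^20 mod 1637.
1430^1 ≡ 1430 (mod 1637)
1430^2 = (1430^1)^2 ≡ 1430^2 = 2044900 ≡ 287 (mod 1637)
1430^4 = (1430^2)^2 ≡ 287^2 = 82369 ≡ 519 (mod 1637)
1430^8 = (1430^4)^2 ≡ 519^2 = 269361 ≡ 893 (mod 1637)
1430^16 = (1430^8)^2 ≡ 893^2 = 797449 ≡ 230 (mod 1637)
1430^20 = 1430^16 · 1430^4 ≡ 230 · 519 ≡ 1506 (mod 1637).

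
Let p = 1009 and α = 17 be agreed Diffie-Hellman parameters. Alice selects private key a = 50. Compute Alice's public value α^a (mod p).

30

Public value = 17^50 (mod 1009).
17^1 ≡ 17 (mod 1009)
17^2 = (17^1)^2 ≡ 17^2 = 289 ≡ 289 (mod 1009)
17^4 = (17^2)^2 ≡ 289^2 = 83521 ≡ 783 (mod 1009)
17^8 = (17^4)^2 ≡ 783^2 = 613089 ≡ 626 (mod 1009)
17^16 = (17^8)^2 ≡ 626^2 = 391876 ≡ 384 (mod 1009)
17^32 = (17^16)^2 ≡ 384^2 = 147456 ≡ 142 (mod 1009)
17^50 = 17^32 · 17^16 · 17^2 ≡ 142 · 384 · 289 ≡ 30 (mod 1009).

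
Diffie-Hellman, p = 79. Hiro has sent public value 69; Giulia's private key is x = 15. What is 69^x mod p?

Shared key K = 69^15 mod 79.
69^1 ≡ 69 (mod 79)
69^2 = (69^1)^2 ≡ 69^2 = 4761 ≡ 21 (mod 79)
69^4 = (69^2)^2 ≡ 21^2 = 441 ≡ 46 (mod 79)
69^8 = (69^4)^2 ≡ 46^2 = 2116 ≡ 62 (mod 79)
69^15 = 69^8 · 69^4 · 69^2 · 69^1 ≡ 62 · 46 · 21 · 69 ≡ 58 (mod 79).

58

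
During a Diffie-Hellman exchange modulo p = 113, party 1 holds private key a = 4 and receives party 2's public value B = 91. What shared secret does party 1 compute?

7

Shared key K = 91^4 mod 113.
91^1 ≡ 91 (mod 113)
91^2 = (91^1)^2 ≡ 91^2 = 8281 ≡ 32 (mod 113)
91^4 = (91^2)^2 ≡ 32^2 = 1024 ≡ 7 (mod 113)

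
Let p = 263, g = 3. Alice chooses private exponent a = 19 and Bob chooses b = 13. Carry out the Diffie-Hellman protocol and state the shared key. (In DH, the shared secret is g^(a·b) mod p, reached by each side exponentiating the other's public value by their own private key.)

208

Alice sends A = g^a mod p = 3^19 mod 263.
3^1 ≡ 3 (mod 263)
3^2 = (3^1)^2 ≡ 3^2 = 9 ≡ 9 (mod 263)
3^4 = (3^2)^2 ≡ 9^2 = 81 ≡ 81 (mod 263)
3^8 = (3^4)^2 ≡ 81^2 = 6561 ≡ 249 (mod 263)
3^16 = (3^8)^2 ≡ 249^2 = 62001 ≡ 196 (mod 263)
3^19 = 3^16 · 3^2 · 3^1 ≡ 196 · 9 · 3 ≡ 32 (mod 263).
So A = 32. Bob then computes K = A^b mod p = 32^13 mod 263.
32^1 ≡ 32 (mod 263)
32^2 = (32^1)^2 ≡ 32^2 = 1024 ≡ 235 (mod 263)
32^4 = (32^2)^2 ≡ 235^2 = 55225 ≡ 258 (mod 263)
32^8 = (32^4)^2 ≡ 258^2 = 66564 ≡ 25 (mod 263)
32^13 = 32^8 · 32^4 · 32^1 ≡ 25 · 258 · 32 ≡ 208 (mod 263).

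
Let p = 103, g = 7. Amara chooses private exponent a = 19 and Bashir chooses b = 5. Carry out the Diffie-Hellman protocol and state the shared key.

16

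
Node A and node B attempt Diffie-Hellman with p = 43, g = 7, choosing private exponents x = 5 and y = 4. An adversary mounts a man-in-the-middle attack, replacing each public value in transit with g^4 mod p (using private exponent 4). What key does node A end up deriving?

Node A receives an adversary's public value M = 7^4 mod 43 instead of the honest one.
7^1 ≡ 7 (mod 43)
7^2 = (7^1)^2 ≡ 7^2 = 49 ≡ 6 (mod 43)
7^4 = (7^2)^2 ≡ 6^2 = 36 ≡ 36 (mod 43)
So M = 36. Node A computes K = M^5 mod 43.
36^1 ≡ 36 (mod 43)
36^2 = (36^1)^2 ≡ 36^2 = 1296 ≡ 6 (mod 43)
36^4 = (36^2)^2 ≡ 6^2 = 36 ≡ 36 (mod 43)
36^5 = 36^4 · 36^1 ≡ 36 · 36 ≡ 6 (mod 43).

6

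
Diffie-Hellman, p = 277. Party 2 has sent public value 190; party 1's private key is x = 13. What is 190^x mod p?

Shared key K = 190^13 mod 277.
190^1 ≡ 190 (mod 277)
190^2 = (190^1)^2 ≡ 190^2 = 36100 ≡ 90 (mod 277)
190^4 = (190^2)^2 ≡ 90^2 = 8100 ≡ 67 (mod 277)
190^8 = (190^4)^2 ≡ 67^2 = 4489 ≡ 57 (mod 277)
190^13 = 190^8 · 190^4 · 190^1 ≡ 57 · 67 · 190 ≡ 147 (mod 277).

147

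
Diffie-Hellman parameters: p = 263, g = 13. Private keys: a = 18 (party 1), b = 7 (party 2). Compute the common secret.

96

Party 1 sends A = g^a mod p = 13^18 mod 263.
13^1 ≡ 13 (mod 263)
13^2 = (13^1)^2 ≡ 13^2 = 169 ≡ 169 (mod 263)
13^4 = (13^2)^2 ≡ 169^2 = 28561 ≡ 157 (mod 263)
13^8 = (13^4)^2 ≡ 157^2 = 24649 ≡ 190 (mod 263)
13^16 = (13^8)^2 ≡ 190^2 = 36100 ≡ 69 (mod 263)
13^18 = 13^16 · 13^2 ≡ 69 · 169 ≡ 89 (mod 263).
So A = 89. Party 2 then computes K = A^b mod p = 89^7 mod 263.
89^1 ≡ 89 (mod 263)
89^2 = (89^1)^2 ≡ 89^2 = 7921 ≡ 31 (mod 263)
89^4 = (89^2)^2 ≡ 31^2 = 961 ≡ 172 (mod 263)
89^7 = 89^4 · 89^2 · 89^1 ≡ 172 · 31 · 89 ≡ 96 (mod 263).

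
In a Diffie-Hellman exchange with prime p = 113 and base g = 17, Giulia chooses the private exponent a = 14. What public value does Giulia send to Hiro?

Public value = 17^14 (mod 113).
17^1 ≡ 17 (mod 113)
17^2 = (17^1)^2 ≡ 17^2 = 289 ≡ 63 (mod 113)
17^4 = (17^2)^2 ≡ 63^2 = 3969 ≡ 14 (mod 113)
17^8 = (17^4)^2 ≡ 14^2 = 196 ≡ 83 (mod 113)
17^14 = 17^8 · 17^4 · 17^2 ≡ 83 · 14 · 63 ≡ 95 (mod 113).

95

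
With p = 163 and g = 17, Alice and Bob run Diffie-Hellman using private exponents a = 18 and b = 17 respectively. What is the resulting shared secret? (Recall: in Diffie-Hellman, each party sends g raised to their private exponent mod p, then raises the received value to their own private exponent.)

58

Bob sends B = g^b mod p = 17^17 mod 163.
17^1 ≡ 17 (mod 163)
17^2 = (17^1)^2 ≡ 17^2 = 289 ≡ 126 (mod 163)
17^4 = (17^2)^2 ≡ 126^2 = 15876 ≡ 65 (mod 163)
17^8 = (17^4)^2 ≡ 65^2 = 4225 ≡ 150 (mod 163)
17^16 = (17^8)^2 ≡ 150^2 = 22500 ≡ 6 (mod 163)
17^17 = 17^16 · 17^1 ≡ 6 · 17 ≡ 102 (mod 163).
So B = 102. Alice then computes K = B^a mod p = 102^18 mod 163.
102^1 ≡ 102 (mod 163)
102^2 = (102^1)^2 ≡ 102^2 = 10404 ≡ 135 (mod 163)
102^4 = (102^2)^2 ≡ 135^2 = 18225 ≡ 132 (mod 163)
102^8 = (102^4)^2 ≡ 132^2 = 17424 ≡ 146 (mod 163)
102^16 = (102^8)^2 ≡ 146^2 = 21316 ≡ 126 (mod 163)
102^18 = 102^16 · 102^2 ≡ 126 · 135 ≡ 58 (mod 163).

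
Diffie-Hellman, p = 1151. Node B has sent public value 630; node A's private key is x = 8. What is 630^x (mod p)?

Shared key K = 630^8 mod 1151.
630^1 ≡ 630 (mod 1151)
630^2 = (630^1)^2 ≡ 630^2 = 396900 ≡ 956 (mod 1151)
630^4 = (630^2)^2 ≡ 956^2 = 913936 ≡ 42 (mod 1151)
630^8 = (630^4)^2 ≡ 42^2 = 1764 ≡ 613 (mod 1151)

613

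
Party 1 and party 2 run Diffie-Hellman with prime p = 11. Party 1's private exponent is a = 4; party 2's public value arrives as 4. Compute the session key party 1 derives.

Shared key K = 4^4 mod 11.
4^1 ≡ 4 (mod 11)
4^2 = (4^1)^2 ≡ 4^2 = 16 ≡ 5 (mod 11)
4^4 = (4^2)^2 ≡ 5^2 = 25 ≡ 3 (mod 11)

3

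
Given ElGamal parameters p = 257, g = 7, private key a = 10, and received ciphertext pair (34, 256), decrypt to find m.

Shared mask s = c₁^a mod p = 34^10 mod 257.
34^1 ≡ 34 (mod 257)
34^2 = (34^1)^2 ≡ 34^2 = 1156 ≡ 128 (mod 257)
34^4 = (34^2)^2 ≡ 128^2 = 16384 ≡ 193 (mod 257)
34^8 = (34^4)^2 ≡ 193^2 = 37249 ≡ 241 (mod 257)
34^10 = 34^8 · 34^2 ≡ 241 · 128 ≡ 8 (mod 257).
So s = 8; s⁻¹ ≡ 225 (mod 257).
m = c₂ · s⁻¹ mod 257 = 256 · 225 mod 257 = 32.

32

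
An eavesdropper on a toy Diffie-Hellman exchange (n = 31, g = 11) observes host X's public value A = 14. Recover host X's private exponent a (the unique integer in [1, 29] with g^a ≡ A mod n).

14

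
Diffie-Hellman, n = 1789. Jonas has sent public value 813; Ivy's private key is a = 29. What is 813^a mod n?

Shared key K = 813^29 mod 1789.
813^1 ≡ 813 (mod 1789)
813^2 = (813^1)^2 ≡ 813^2 = 660969 ≡ 828 (mod 1789)
813^4 = (813^2)^2 ≡ 828^2 = 685584 ≡ 397 (mod 1789)
813^8 = (813^4)^2 ≡ 397^2 = 157609 ≡ 177 (mod 1789)
813^16 = (813^8)^2 ≡ 177^2 = 31329 ≡ 916 (mod 1789)
813^29 = 813^16 · 813^8 · 813^4 · 813^1 ≡ 916 · 177 · 397 · 813 ≡ 1306 (mod 1789).

1306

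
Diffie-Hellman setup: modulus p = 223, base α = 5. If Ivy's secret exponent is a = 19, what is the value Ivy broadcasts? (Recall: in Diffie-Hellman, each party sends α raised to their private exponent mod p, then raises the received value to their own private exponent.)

150

Public value = 5^19 (mod 223).
5^1 ≡ 5 (mod 223)
5^2 = (5^1)^2 ≡ 5^2 = 25 ≡ 25 (mod 223)
5^4 = (5^2)^2 ≡ 25^2 = 625 ≡ 179 (mod 223)
5^8 = (5^4)^2 ≡ 179^2 = 32041 ≡ 152 (mod 223)
5^16 = (5^8)^2 ≡ 152^2 = 23104 ≡ 135 (mod 223)
5^19 = 5^16 · 5^2 · 5^1 ≡ 135 · 25 · 5 ≡ 150 (mod 223).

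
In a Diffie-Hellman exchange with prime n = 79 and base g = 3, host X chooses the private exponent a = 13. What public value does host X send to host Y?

24

Public value = 3^13 (mod 79).
3^1 ≡ 3 (mod 79)
3^2 = (3^1)^2 ≡ 3^2 = 9 ≡ 9 (mod 79)
3^4 = (3^2)^2 ≡ 9^2 = 81 ≡ 2 (mod 79)
3^8 = (3^4)^2 ≡ 2^2 = 4 ≡ 4 (mod 79)
3^13 = 3^8 · 3^4 · 3^1 ≡ 4 · 2 · 3 ≡ 24 (mod 79).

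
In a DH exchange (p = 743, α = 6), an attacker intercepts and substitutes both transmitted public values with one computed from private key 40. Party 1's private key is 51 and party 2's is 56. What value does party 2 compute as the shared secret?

162

Party 2 receives an attacker's public value M = 6^40 mod 743 instead of the honest one.
6^1 ≡ 6 (mod 743)
6^2 = (6^1)^2 ≡ 6^2 = 36 ≡ 36 (mod 743)
6^4 = (6^2)^2 ≡ 36^2 = 1296 ≡ 553 (mod 743)
6^8 = (6^4)^2 ≡ 553^2 = 305809 ≡ 436 (mod 743)
6^16 = (6^8)^2 ≡ 436^2 = 190096 ≡ 631 (mod 743)
6^32 = (6^16)^2 ≡ 631^2 = 398161 ≡ 656 (mod 743)
6^40 = 6^32 · 6^8 ≡ 656 · 436 ≡ 704 (mod 743).
So M = 704. Party 2 computes K = M^56 mod 743.
704^1 ≡ 704 (mod 743)
704^2 = (704^1)^2 ≡ 704^2 = 495616 ≡ 35 (mod 743)
704^4 = (704^2)^2 ≡ 35^2 = 1225 ≡ 482 (mod 743)
704^8 = (704^4)^2 ≡ 482^2 = 232324 ≡ 508 (mod 743)
704^16 = (704^8)^2 ≡ 508^2 = 258064 ≡ 243 (mod 743)
704^32 = (704^16)^2 ≡ 243^2 = 59049 ≡ 352 (mod 743)
704^56 = 704^32 · 704^16 · 704^8 ≡ 352 · 243 · 508 ≡ 162 (mod 743).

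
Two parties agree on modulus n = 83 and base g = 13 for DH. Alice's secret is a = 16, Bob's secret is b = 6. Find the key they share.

29

Bob sends B = g^b mod n = 13^6 mod 83.
13^1 ≡ 13 (mod 83)
13^2 = (13^1)^2 ≡ 13^2 = 169 ≡ 3 (mod 83)
13^4 = (13^2)^2 ≡ 3^2 = 9 ≡ 9 (mod 83)
13^6 = 13^4 · 13^2 ≡ 9 · 3 ≡ 27 (mod 83).
So B = 27. Alice then computes K = B^a mod n = 27^16 mod 83.
27^1 ≡ 27 (mod 83)
27^2 = (27^1)^2 ≡ 27^2 = 729 ≡ 65 (mod 83)
27^4 = (27^2)^2 ≡ 65^2 = 4225 ≡ 75 (mod 83)
27^8 = (27^4)^2 ≡ 75^2 = 5625 ≡ 64 (mod 83)
27^16 = (27^8)^2 ≡ 64^2 = 4096 ≡ 29 (mod 83)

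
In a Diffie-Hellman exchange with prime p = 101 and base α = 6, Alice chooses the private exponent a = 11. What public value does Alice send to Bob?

6

Public value = 6^11 mod 101.
6^1 ≡ 6 (mod 101)
6^2 = (6^1)^2 ≡ 6^2 = 36 ≡ 36 (mod 101)
6^4 = (6^2)^2 ≡ 36^2 = 1296 ≡ 84 (mod 101)
6^8 = (6^4)^2 ≡ 84^2 = 7056 ≡ 87 (mod 101)
6^11 = 6^8 · 6^2 · 6^1 ≡ 87 · 36 · 6 ≡ 6 (mod 101).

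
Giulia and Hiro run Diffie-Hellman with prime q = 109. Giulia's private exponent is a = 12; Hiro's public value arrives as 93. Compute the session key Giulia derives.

63

Shared key K = 93^12 mod 109.
93^1 ≡ 93 (mod 109)
93^2 = (93^1)^2 ≡ 93^2 = 8649 ≡ 38 (mod 109)
93^4 = (93^2)^2 ≡ 38^2 = 1444 ≡ 27 (mod 109)
93^8 = (93^4)^2 ≡ 27^2 = 729 ≡ 75 (mod 109)
93^12 = 93^8 · 93^4 ≡ 75 · 27 ≡ 63 (mod 109).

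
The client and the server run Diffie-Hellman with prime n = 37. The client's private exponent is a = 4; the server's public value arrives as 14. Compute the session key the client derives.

10

Shared key K = 14^4 mod 37.
14^1 ≡ 14 (mod 37)
14^2 = (14^1)^2 ≡ 14^2 = 196 ≡ 11 (mod 37)
14^4 = (14^2)^2 ≡ 11^2 = 121 ≡ 10 (mod 37)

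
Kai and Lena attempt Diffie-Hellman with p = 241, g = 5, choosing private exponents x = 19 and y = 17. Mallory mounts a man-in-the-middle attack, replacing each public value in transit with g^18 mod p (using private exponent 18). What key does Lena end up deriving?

40

Lena receives Mallory's public value M = 5^18 mod 241 instead of the honest one.
5^1 ≡ 5 (mod 241)
5^2 = (5^1)^2 ≡ 5^2 = 25 ≡ 25 (mod 241)
5^4 = (5^2)^2 ≡ 25^2 = 625 ≡ 143 (mod 241)
5^8 = (5^4)^2 ≡ 143^2 = 20449 ≡ 205 (mod 241)
5^16 = (5^8)^2 ≡ 205^2 = 42025 ≡ 91 (mod 241)
5^18 = 5^16 · 5^2 ≡ 91 · 25 ≡ 106 (mod 241).
So M = 106. Lena computes K = M^17 mod 241.
106^1 ≡ 106 (mod 241)
106^2 = (106^1)^2 ≡ 106^2 = 11236 ≡ 150 (mod 241)
106^4 = (106^2)^2 ≡ 150^2 = 22500 ≡ 87 (mod 241)
106^8 = (106^4)^2 ≡ 87^2 = 7569 ≡ 98 (mod 241)
106^16 = (106^8)^2 ≡ 98^2 = 9604 ≡ 205 (mod 241)
106^17 = 106^16 · 106^1 ≡ 205 · 106 ≡ 40 (mod 241).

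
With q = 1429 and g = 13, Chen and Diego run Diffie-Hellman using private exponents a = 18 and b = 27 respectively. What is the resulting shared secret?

Chen sends A = g^a mod q = 13^18 mod 1429.
13^1 ≡ 13 (mod 1429)
13^2 = (13^1)^2 ≡ 13^2 = 169 ≡ 169 (mod 1429)
13^4 = (13^2)^2 ≡ 169^2 = 28561 ≡ 1410 (mod 1429)
13^8 = (13^4)^2 ≡ 1410^2 = 1988100 ≡ 361 (mod 1429)
13^16 = (13^8)^2 ≡ 361^2 = 130321 ≡ 282 (mod 1429)
13^18 = 13^16 · 13^2 ≡ 282 · 169 ≡ 501 (mod 1429).
So A = 501. Diego then computes K = A^b mod q = 501^27 mod 1429.
501^1 ≡ 501 (mod 1429)
501^2 = (501^1)^2 ≡ 501^2 = 251001 ≡ 926 (mod 1429)
501^4 = (501^2)^2 ≡ 926^2 = 857476 ≡ 76 (mod 1429)
501^8 = (501^4)^2 ≡ 76^2 = 5776 ≡ 60 (mod 1429)
501^16 = (501^8)^2 ≡ 60^2 = 3600 ≡ 742 (mod 1429)
501^27 = 501^16 · 501^8 · 501^2 · 501^1 ≡ 742 · 60 · 926 · 501 ≡ 1183 (mod 1429).

1183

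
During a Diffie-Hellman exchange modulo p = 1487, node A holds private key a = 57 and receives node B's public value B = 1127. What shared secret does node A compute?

1236

Shared key K = 1127^57 mod 1487.
1127^1 ≡ 1127 (mod 1487)
1127^2 = (1127^1)^2 ≡ 1127^2 = 1270129 ≡ 231 (mod 1487)
1127^4 = (1127^2)^2 ≡ 231^2 = 53361 ≡ 1316 (mod 1487)
1127^8 = (1127^4)^2 ≡ 1316^2 = 1731856 ≡ 988 (mod 1487)
1127^16 = (1127^8)^2 ≡ 988^2 = 976144 ≡ 672 (mod 1487)
1127^32 = (1127^16)^2 ≡ 672^2 = 451584 ≡ 1023 (mod 1487)
1127^57 = 1127^32 · 1127^16 · 1127^8 · 1127^1 ≡ 1023 · 672 · 988 · 1127 ≡ 1236 (mod 1487).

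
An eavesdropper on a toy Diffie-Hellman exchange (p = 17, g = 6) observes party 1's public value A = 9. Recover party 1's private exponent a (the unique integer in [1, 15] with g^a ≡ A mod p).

14

Try successive powers of 6 modulo 17:
6^1 ≡ 6
6^2 ≡ 2
6^3 ≡ 12
6^4 ≡ 4
6^5 ≡ 7
6^6 ≡ 8
6^7 ≡ 14
6^8 ≡ 16
6^9 ≡ 11
6^10 ≡ 15
6^11 ≡ 5
6^12 ≡ 13
6^13 ≡ 10
6^14 ≡ 9
Found: a = 14.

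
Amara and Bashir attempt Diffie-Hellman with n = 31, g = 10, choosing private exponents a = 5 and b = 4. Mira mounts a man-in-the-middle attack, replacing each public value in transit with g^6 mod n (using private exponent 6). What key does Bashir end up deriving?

16

Bashir receives Mira's public value M = 10^6 mod 31 instead of the honest one.
10^1 ≡ 10 (mod 31)
10^2 = (10^1)^2 ≡ 10^2 = 100 ≡ 7 (mod 31)
10^4 = (10^2)^2 ≡ 7^2 = 49 ≡ 18 (mod 31)
10^6 = 10^4 · 10^2 ≡ 18 · 7 ≡ 2 (mod 31).
So M = 2. Bashir computes K = M^4 mod 31.
2^1 ≡ 2 (mod 31)
2^2 = (2^1)^2 ≡ 2^2 = 4 ≡ 4 (mod 31)
2^4 = (2^2)^2 ≡ 4^2 = 16 ≡ 16 (mod 31)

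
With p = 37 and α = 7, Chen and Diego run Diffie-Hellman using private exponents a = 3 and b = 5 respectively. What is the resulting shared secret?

Diego sends B = α^b mod p = 7^5 mod 37.
7^1 ≡ 7 (mod 37)
7^2 = (7^1)^2 ≡ 7^2 = 49 ≡ 12 (mod 37)
7^4 = (7^2)^2 ≡ 12^2 = 144 ≡ 33 (mod 37)
7^5 = 7^4 · 7^1 ≡ 33 · 7 ≡ 9 (mod 37).
So B = 9. Chen then computes K = B^a mod p = 9^3 mod 37.
9^1 ≡ 9 (mod 37)
9^2 = (9^1)^2 ≡ 9^2 = 81 ≡ 7 (mod 37)
9^3 = 9^2 · 9^1 ≡ 7 · 9 ≡ 26 (mod 37).

26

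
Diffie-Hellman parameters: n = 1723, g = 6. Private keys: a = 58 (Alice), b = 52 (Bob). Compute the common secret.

188

Alice sends A = g^a mod n = 6^58 mod 1723.
6^1 ≡ 6 (mod 1723)
6^2 = (6^1)^2 ≡ 6^2 = 36 ≡ 36 (mod 1723)
6^4 = (6^2)^2 ≡ 36^2 = 1296 ≡ 1296 (mod 1723)
6^8 = (6^4)^2 ≡ 1296^2 = 1679616 ≡ 1414 (mod 1723)
6^16 = (6^8)^2 ≡ 1414^2 = 1999396 ≡ 716 (mod 1723)
6^32 = (6^16)^2 ≡ 716^2 = 512656 ≡ 925 (mod 1723)
6^58 = 6^32 · 6^16 · 6^8 · 6^2 ≡ 925 · 716 · 1414 · 36 ≡ 467 (mod 1723).
So A = 467. Bob then computes K = A^b mod n = 467^52 mod 1723.
467^1 ≡ 467 (mod 1723)
467^2 = (467^1)^2 ≡ 467^2 = 218089 ≡ 991 (mod 1723)
467^4 = (467^2)^2 ≡ 991^2 = 982081 ≡ 1694 (mod 1723)
467^8 = (467^4)^2 ≡ 1694^2 = 2869636 ≡ 841 (mod 1723)
467^16 = (467^8)^2 ≡ 841^2 = 707281 ≡ 851 (mod 1723)
467^32 = (467^16)^2 ≡ 851^2 = 724201 ≡ 541 (mod 1723)
467^52 = 467^32 · 467^16 · 467^4 ≡ 541 · 851 · 1694 ≡ 188 (mod 1723).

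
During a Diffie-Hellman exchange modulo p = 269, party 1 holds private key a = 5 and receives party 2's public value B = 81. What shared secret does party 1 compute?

Shared key K = 81^5 mod 269.
81^1 ≡ 81 (mod 269)
81^2 = (81^1)^2 ≡ 81^2 = 6561 ≡ 105 (mod 269)
81^4 = (81^2)^2 ≡ 105^2 = 11025 ≡ 265 (mod 269)
81^5 = 81^4 · 81^1 ≡ 265 · 81 ≡ 214 (mod 269).

214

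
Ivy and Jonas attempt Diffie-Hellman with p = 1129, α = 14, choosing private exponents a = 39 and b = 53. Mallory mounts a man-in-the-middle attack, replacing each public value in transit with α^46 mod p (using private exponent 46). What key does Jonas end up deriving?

221

Jonas receives Mallory's public value M = 14^46 mod 1129 instead of the honest one.
14^1 ≡ 14 (mod 1129)
14^2 = (14^1)^2 ≡ 14^2 = 196 ≡ 196 (mod 1129)
14^4 = (14^2)^2 ≡ 196^2 = 38416 ≡ 30 (mod 1129)
14^8 = (14^4)^2 ≡ 30^2 = 900 ≡ 900 (mod 1129)
14^16 = (14^8)^2 ≡ 900^2 = 810000 ≡ 507 (mod 1129)
14^32 = (14^16)^2 ≡ 507^2 = 257049 ≡ 766 (mod 1129)
14^46 = 14^32 · 14^8 · 14^4 · 14^2 ≡ 766 · 900 · 30 · 196 ≡ 887 (mod 1129).
So M = 887. Jonas computes K = M^53 mod 1129.
887^1 ≡ 887 (mod 1129)
887^2 = (887^1)^2 ≡ 887^2 = 786769 ≡ 985 (mod 1129)
887^4 = (887^2)^2 ≡ 985^2 = 970225 ≡ 414 (mod 1129)
887^8 = (887^4)^2 ≡ 414^2 = 171396 ≡ 917 (mod 1129)
887^16 = (887^8)^2 ≡ 917^2 = 840889 ≡ 913 (mod 1129)
887^32 = (887^16)^2 ≡ 913^2 = 833569 ≡ 367 (mod 1129)
887^53 = 887^32 · 887^16 · 887^4 · 887^1 ≡ 367 · 913 · 414 · 887 ≡ 221 (mod 1129).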